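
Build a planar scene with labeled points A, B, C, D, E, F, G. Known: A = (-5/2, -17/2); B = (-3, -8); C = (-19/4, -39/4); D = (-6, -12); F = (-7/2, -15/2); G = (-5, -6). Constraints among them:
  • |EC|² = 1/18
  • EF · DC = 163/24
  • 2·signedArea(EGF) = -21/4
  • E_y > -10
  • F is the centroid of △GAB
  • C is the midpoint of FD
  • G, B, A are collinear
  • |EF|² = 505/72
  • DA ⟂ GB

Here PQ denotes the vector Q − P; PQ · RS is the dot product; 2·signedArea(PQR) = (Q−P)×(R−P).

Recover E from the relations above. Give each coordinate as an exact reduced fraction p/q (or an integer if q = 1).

1. E_x = -55/12  [EF · DC = 163/24 ∩ 2·signedArea(EGF) = -21/4]
2. E_y = -119/12  [EF · DC = 163/24 ∩ 2·signedArea(EGF) = -21/4]
   → E = (-55/12, -119/12)

E = (-55/12, -119/12)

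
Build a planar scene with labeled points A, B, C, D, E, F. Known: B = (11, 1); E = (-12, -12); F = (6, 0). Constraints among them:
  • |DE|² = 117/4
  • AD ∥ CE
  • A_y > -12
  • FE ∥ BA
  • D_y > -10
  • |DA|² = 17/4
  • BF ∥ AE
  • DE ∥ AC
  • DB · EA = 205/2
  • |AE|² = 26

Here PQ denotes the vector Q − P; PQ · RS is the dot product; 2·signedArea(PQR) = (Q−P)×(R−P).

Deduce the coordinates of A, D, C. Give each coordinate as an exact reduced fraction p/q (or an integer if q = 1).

1. A_x = -7  [BF ∥ AE ∩ FE ∥ BA]
2. A_y = -11  [BF ∥ AE ∩ FE ∥ BA]
   → A = (-7, -11)
3. D_x = -15/2  [line -5·x + -1·y + -93/2 = 0 ∩ |DA|² = 17/4]
4. D_y = -9  [line -5·x + -1·y + -93/2 = 0 ∩ |DA|² = 17/4]
   → D = (-15/2, -9)
5. C_x = -23/2  [AD ∥ CE ∩ DE ∥ AC]
6. C_y = -14  [AD ∥ CE ∩ DE ∥ AC]
   → C = (-23/2, -14)

A = (-7, -11)
C = (-23/2, -14)
D = (-15/2, -9)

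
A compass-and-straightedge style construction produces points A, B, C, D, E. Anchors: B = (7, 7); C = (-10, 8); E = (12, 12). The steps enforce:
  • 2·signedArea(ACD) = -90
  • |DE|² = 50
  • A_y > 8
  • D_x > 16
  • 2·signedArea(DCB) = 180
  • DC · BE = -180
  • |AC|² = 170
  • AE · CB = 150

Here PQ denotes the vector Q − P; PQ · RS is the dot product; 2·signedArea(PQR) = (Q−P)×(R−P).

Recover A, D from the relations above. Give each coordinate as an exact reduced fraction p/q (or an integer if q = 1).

1. A_x = 3  [line -17·x + 1·y + 42 = 0 ∩ |AC|² = 170]
2. A_y = 9  [line -17·x + 1·y + 42 = 0 ∩ |AC|² = 170]
   → A = (3, 9)
3. D_x = 17  [2·signedArea(ACD) = -90 ∩ 2·signedArea(DCB) = 180]
4. D_y = 17  [2·signedArea(ACD) = -90 ∩ 2·signedArea(DCB) = 180]
   → D = (17, 17)

A = (3, 9)
D = (17, 17)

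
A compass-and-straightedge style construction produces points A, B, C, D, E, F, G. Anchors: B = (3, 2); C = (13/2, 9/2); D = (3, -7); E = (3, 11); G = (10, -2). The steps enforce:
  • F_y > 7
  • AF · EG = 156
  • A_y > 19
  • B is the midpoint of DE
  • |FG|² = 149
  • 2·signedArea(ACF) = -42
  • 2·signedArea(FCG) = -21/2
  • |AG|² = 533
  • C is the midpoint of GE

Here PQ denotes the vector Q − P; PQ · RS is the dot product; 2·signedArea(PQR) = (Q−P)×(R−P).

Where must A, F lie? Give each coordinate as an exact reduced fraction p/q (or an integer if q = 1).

A = (3, 20)
F = (3, 8)

1. F_x = 3  [line 13/2·x + 7/2·y + -95/2 = 0 ∩ |FG|² = 149]
2. F_y = 8  [line 13/2·x + 7/2·y + -95/2 = 0 ∩ |FG|² = 149]
   → F = (3, 8)
3. A_x = 3  [AF · EG = 156 ∩ 2·signedArea(ACF) = -42]
4. A_y = 20  [AF · EG = 156 ∩ 2·signedArea(ACF) = -42]
   → A = (3, 20)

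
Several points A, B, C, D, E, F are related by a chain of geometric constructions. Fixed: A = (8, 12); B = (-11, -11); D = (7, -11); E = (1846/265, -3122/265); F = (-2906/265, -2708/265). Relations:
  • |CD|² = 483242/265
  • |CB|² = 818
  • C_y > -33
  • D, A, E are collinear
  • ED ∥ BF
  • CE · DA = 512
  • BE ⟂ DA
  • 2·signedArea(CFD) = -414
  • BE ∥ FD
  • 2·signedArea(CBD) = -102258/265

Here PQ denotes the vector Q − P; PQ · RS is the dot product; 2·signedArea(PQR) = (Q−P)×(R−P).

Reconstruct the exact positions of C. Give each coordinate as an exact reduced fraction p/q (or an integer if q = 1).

C = (-7932/265, -8596/265)

1. C_x = -7932/265  [CE · DA = 512 ∩ 2·signedArea(CBD) = -102258/265]
2. C_y = -8596/265  [CE · DA = 512 ∩ 2·signedArea(CBD) = -102258/265]
   → C = (-7932/265, -8596/265)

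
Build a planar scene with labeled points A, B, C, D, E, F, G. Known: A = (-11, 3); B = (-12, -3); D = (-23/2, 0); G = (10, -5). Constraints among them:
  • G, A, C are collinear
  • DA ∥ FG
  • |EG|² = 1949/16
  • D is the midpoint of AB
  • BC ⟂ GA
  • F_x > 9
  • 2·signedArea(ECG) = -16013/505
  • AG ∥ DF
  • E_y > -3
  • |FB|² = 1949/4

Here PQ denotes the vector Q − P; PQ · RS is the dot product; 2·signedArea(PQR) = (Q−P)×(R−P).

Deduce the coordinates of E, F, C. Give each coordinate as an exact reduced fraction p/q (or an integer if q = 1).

C = (-4988/505, 1299/505)
E = (-3/4, -5/2)
F = (19/2, -8)

1. F_x = 19/2  [DA ∥ FG ∩ AG ∥ DF]
2. F_y = -8  [DA ∥ FG ∩ AG ∥ DF]
   → F = (19/2, -8)
3. C_x = -4988/505  [G, A, C are collinear ∩ BC ⟂ GA]
4. C_y = 1299/505  [G, A, C are collinear ∩ BC ⟂ GA]
   → C = (-4988/505, 1299/505)
5. E_x = -3/4  [line 3824/505·x + 10038/505·y + 27963/505 = 0 ∩ |EG|² = 1949/16]
6. E_y = -5/2  [line 3824/505·x + 10038/505·y + 27963/505 = 0 ∩ |EG|² = 1949/16]
   → E = (-3/4, -5/2)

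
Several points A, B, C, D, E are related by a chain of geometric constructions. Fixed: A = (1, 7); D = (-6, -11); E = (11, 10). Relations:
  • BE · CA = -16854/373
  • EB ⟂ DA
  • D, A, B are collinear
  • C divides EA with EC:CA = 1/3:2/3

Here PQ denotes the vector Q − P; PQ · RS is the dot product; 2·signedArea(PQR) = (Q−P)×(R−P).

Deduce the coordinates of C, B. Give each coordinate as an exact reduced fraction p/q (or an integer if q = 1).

1. C_x = 23/3  [C divides EA with EC:CA = 1/3:2/3]
2. C_y = 9  [C divides EA with EC:CA = 1/3:2/3]
   → C = (23/3, 9)
3. B_x = 1241/373  [D, A, B are collinear ∩ EB ⟂ DA]
4. B_y = 4843/373  [D, A, B are collinear ∩ EB ⟂ DA]
   → B = (1241/373, 4843/373)

B = (1241/373, 4843/373)
C = (23/3, 9)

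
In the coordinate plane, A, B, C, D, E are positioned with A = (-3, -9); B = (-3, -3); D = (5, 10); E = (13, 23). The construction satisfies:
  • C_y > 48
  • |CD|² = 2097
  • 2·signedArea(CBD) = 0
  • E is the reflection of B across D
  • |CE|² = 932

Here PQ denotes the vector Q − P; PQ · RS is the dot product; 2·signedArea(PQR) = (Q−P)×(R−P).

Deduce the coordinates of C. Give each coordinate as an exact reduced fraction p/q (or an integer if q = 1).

C = (29, 49)

1. C_x = 29  [line -13·x + 8·y + -15 = 0 ∩ |CE|² = 932]
2. C_y = 49  [line -13·x + 8·y + -15 = 0 ∩ |CE|² = 932]
   → C = (29, 49)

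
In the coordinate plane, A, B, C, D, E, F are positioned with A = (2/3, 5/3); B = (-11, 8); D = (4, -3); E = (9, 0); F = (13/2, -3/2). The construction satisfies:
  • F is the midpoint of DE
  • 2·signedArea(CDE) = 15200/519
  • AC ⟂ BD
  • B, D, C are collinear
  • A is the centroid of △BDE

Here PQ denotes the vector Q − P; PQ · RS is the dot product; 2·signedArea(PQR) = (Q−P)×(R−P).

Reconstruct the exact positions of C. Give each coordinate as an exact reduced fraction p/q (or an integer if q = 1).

C = (-68/173, 115/519)

1. C_x = -68/173  [B, D, C are collinear ∩ AC ⟂ BD]
2. C_y = 115/519  [B, D, C are collinear ∩ AC ⟂ BD]
   → C = (-68/173, 115/519)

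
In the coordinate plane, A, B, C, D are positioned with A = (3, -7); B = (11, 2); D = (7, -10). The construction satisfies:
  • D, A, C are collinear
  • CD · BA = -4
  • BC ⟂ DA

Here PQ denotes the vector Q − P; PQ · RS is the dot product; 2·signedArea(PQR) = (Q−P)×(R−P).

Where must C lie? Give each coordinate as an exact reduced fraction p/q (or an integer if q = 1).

C = (19/5, -38/5)

1. C_x = 19/5  [D, A, C are collinear ∩ BC ⟂ DA]
2. C_y = -38/5  [D, A, C are collinear ∩ BC ⟂ DA]
   → C = (19/5, -38/5)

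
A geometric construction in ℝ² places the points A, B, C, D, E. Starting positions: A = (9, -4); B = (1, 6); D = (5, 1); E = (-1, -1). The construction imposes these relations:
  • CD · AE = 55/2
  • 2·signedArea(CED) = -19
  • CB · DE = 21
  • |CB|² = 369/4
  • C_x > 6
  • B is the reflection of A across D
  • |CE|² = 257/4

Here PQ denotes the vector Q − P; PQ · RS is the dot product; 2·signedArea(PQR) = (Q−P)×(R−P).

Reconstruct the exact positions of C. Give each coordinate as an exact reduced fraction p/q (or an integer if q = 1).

C = (7, -3/2)

1. C_x = 7  [CD · AE = 55/2 ∩ 2·signedArea(CED) = -19]
2. C_y = -3/2  [CD · AE = 55/2 ∩ 2·signedArea(CED) = -19]
   → C = (7, -3/2)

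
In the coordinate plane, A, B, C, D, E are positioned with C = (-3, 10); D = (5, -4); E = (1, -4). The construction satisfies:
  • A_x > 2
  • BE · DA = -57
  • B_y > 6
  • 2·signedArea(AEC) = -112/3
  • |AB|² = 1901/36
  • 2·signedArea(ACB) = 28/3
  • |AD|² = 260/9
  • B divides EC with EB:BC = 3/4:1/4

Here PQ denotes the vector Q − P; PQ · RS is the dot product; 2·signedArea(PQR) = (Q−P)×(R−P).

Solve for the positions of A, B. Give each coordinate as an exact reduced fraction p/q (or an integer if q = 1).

A = (7/3, 2/3)
B = (-2, 13/2)

1. B_x = -2  [B divides EC with EB:BC = 3/4:1/4]
2. B_y = 13/2  [B divides EC with EB:BC = 3/4:1/4]
   → B = (-2, 13/2)
3. A_x = 7/3  [2·signedArea(ACB) = 28/3 ∩ BE · DA = -57]
4. A_y = 2/3  [2·signedArea(ACB) = 28/3 ∩ BE · DA = -57]
   → A = (7/3, 2/3)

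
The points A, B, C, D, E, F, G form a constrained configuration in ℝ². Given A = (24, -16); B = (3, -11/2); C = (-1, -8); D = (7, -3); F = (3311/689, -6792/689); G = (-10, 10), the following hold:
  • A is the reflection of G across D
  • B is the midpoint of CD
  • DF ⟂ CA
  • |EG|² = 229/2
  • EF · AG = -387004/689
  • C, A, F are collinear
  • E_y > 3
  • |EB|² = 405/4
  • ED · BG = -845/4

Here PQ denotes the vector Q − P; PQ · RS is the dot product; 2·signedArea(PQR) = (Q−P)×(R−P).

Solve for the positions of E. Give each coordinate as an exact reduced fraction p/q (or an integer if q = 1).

1. E_x = -3/2  [EF · AG = -387004/689 ∩ ED · BG = -845/4]
2. E_y = 7/2  [EF · AG = -387004/689 ∩ ED · BG = -845/4]
   → E = (-3/2, 7/2)

E = (-3/2, 7/2)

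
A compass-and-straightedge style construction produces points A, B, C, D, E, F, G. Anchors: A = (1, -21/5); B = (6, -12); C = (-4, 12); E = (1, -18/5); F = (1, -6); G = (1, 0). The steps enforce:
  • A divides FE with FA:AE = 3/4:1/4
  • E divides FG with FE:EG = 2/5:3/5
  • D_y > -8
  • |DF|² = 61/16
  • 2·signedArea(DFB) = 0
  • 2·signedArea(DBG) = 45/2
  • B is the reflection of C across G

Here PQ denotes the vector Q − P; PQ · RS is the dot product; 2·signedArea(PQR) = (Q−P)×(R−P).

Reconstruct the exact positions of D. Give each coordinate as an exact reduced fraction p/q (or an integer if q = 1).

D = (9/4, -15/2)

1. D_x = 9/4  [2·signedArea(DFB) = 0 ∩ 2·signedArea(DBG) = 45/2]
2. D_y = -15/2  [2·signedArea(DFB) = 0 ∩ 2·signedArea(DBG) = 45/2]
   → D = (9/4, -15/2)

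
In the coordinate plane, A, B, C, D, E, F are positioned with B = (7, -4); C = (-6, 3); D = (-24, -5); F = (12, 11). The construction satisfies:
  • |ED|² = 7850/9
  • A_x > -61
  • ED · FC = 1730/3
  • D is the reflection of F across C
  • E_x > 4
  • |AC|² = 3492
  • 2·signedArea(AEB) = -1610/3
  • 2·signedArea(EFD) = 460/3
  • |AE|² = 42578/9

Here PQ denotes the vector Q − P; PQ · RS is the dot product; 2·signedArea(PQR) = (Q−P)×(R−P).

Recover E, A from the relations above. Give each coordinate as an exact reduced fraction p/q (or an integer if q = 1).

A = (-60, -21)
E = (13/3, 10/3)

1. E_x = 13/3  [2·signedArea(EFD) = 460/3 ∩ ED · FC = 1730/3]
2. E_y = 10/3  [2·signedArea(EFD) = 460/3 ∩ ED · FC = 1730/3]
   → E = (13/3, 10/3)
3. A_x = -60  [line 22/3·x + 8/3·y + 496 = 0 ∩ |AC|² = 3492]
4. A_y = -21  [line 22/3·x + 8/3·y + 496 = 0 ∩ |AC|² = 3492]
   → A = (-60, -21)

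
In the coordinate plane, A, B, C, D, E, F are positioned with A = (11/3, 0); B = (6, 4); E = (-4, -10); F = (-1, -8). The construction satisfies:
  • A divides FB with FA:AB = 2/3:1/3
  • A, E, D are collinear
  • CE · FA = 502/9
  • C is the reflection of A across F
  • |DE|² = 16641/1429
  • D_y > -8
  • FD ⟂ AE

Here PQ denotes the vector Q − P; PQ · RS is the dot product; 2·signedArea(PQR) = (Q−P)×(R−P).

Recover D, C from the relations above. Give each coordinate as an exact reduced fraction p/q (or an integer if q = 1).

1. D_x = -2749/1429  [A, E, D are collinear ∩ FD ⟂ AE]
2. D_y = -10420/1429  [A, E, D are collinear ∩ FD ⟂ AE]
   → D = (-2749/1429, -10420/1429)
3. C_x = -17/3  [C is the reflection of A across F]
4. C_y = -16  [C is the reflection of A across F]
   → C = (-17/3, -16)

C = (-17/3, -16)
D = (-2749/1429, -10420/1429)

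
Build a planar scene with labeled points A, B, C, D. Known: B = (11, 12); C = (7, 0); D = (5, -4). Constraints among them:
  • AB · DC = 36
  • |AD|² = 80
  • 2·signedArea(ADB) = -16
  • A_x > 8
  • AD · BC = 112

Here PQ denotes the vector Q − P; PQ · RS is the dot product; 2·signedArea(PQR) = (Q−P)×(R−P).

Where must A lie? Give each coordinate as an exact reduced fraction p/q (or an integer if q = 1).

A = (9, 4)

1. A_x = 9  [2·signedArea(ADB) = -16 ∩ AB · DC = 36]
2. A_y = 4  [2·signedArea(ADB) = -16 ∩ AB · DC = 36]
   → A = (9, 4)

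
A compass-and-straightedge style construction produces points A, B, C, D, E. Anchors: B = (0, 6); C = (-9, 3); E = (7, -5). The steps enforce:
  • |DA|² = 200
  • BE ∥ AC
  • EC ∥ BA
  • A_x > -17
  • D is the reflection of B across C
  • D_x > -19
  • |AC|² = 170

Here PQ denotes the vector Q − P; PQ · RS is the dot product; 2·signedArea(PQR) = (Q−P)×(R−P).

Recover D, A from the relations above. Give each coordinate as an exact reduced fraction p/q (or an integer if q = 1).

1. D_x = -18  [D is the reflection of B across C]
2. D_y = 0  [D is the reflection of B across C]
   → D = (-18, 0)
3. A_x = -16  [BE ∥ AC ∩ EC ∥ BA]
4. A_y = 14  [BE ∥ AC ∩ EC ∥ BA]
   → A = (-16, 14)

A = (-16, 14)
D = (-18, 0)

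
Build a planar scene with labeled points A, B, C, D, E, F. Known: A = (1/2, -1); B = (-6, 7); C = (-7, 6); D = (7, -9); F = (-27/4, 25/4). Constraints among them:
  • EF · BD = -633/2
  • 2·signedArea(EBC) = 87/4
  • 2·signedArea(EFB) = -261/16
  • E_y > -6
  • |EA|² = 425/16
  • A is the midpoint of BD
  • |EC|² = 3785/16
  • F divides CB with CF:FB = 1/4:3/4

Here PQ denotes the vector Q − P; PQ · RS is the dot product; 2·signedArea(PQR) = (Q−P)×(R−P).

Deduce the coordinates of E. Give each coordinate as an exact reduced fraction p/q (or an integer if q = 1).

1. E_x = 15/4  [2·signedArea(EBC) = 87/4 ∩ EF · BD = -633/2]
2. E_y = -5  [2·signedArea(EBC) = 87/4 ∩ EF · BD = -633/2]
   → E = (15/4, -5)

E = (15/4, -5)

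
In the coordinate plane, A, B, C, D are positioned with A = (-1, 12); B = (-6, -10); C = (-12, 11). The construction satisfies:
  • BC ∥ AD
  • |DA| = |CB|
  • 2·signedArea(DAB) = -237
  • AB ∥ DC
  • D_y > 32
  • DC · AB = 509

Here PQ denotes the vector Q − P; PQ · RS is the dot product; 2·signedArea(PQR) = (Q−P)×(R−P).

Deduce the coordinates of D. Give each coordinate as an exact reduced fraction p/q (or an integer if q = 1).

D = (-7, 33)

1. D_x = -7  [AB ∥ DC ∩ BC ∥ AD]
2. D_y = 33  [AB ∥ DC ∩ BC ∥ AD]
   → D = (-7, 33)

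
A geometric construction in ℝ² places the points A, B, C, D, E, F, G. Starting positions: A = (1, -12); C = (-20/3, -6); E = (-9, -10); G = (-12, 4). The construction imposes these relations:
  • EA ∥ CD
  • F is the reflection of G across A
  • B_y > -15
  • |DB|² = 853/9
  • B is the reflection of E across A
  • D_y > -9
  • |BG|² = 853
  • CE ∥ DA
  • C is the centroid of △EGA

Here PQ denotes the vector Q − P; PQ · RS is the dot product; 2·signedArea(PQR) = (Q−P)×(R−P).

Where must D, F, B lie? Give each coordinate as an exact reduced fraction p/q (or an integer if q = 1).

1. D_x = 10/3  [CE ∥ DA ∩ EA ∥ CD]
2. D_y = -8  [CE ∥ DA ∩ EA ∥ CD]
   → D = (10/3, -8)
3. F_x = 14  [F is the reflection of G across A]
4. F_y = -28  [F is the reflection of G across A]
   → F = (14, -28)
5. B_x = 11  [B is the reflection of E across A]
6. B_y = -14  [B is the reflection of E across A]
   → B = (11, -14)

B = (11, -14)
D = (10/3, -8)
F = (14, -28)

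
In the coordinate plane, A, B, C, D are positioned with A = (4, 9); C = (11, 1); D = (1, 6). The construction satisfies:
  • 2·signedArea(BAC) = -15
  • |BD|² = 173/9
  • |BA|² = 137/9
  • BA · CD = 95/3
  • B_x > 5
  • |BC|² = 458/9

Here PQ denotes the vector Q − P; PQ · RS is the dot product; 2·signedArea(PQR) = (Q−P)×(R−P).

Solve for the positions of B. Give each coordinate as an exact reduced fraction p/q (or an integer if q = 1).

B = (16/3, 16/3)

1. B_x = 16/3  [BA · CD = 95/3 ∩ 2·signedArea(BAC) = -15]
2. B_y = 16/3  [BA · CD = 95/3 ∩ 2·signedArea(BAC) = -15]
   → B = (16/3, 16/3)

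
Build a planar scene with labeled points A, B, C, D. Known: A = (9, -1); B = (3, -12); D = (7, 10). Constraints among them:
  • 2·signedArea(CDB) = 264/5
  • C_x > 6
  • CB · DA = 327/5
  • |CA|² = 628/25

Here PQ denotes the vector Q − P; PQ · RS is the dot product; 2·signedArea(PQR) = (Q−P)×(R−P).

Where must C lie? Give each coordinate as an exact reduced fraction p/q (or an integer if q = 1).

1. C_x = 33/5  [CB · DA = 327/5 ∩ 2·signedArea(CDB) = 264/5]
2. C_y = -27/5  [CB · DA = 327/5 ∩ 2·signedArea(CDB) = 264/5]
   → C = (33/5, -27/5)

C = (33/5, -27/5)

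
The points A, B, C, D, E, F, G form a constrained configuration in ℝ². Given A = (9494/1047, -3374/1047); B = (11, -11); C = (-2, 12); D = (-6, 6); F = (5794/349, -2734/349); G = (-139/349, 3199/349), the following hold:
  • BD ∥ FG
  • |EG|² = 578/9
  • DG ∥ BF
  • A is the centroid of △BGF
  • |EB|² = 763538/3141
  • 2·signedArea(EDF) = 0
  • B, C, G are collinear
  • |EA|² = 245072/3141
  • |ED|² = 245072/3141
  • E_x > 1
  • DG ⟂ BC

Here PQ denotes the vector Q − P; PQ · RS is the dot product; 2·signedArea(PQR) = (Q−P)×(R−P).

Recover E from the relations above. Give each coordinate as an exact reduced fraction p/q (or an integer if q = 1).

E = (1606/1047, 1454/1047)

1. E_x = 1606/1047  [line 4828/349·x + 7888/349·y + -18360/349 = 0 ∩ |ED|² = 245072/3141]
2. E_y = 1454/1047  [line 4828/349·x + 7888/349·y + -18360/349 = 0 ∩ |ED|² = 245072/3141]
   → E = (1606/1047, 1454/1047)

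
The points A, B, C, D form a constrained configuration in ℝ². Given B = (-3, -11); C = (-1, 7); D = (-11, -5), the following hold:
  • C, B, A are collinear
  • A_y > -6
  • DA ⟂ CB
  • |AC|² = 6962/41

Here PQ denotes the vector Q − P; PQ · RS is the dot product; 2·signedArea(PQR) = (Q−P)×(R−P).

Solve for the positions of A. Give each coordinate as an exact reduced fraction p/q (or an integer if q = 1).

A = (-100/41, -244/41)

1. A_x = -100/41  [C, B, A are collinear ∩ DA ⟂ CB]
2. A_y = -244/41  [C, B, A are collinear ∩ DA ⟂ CB]
   → A = (-100/41, -244/41)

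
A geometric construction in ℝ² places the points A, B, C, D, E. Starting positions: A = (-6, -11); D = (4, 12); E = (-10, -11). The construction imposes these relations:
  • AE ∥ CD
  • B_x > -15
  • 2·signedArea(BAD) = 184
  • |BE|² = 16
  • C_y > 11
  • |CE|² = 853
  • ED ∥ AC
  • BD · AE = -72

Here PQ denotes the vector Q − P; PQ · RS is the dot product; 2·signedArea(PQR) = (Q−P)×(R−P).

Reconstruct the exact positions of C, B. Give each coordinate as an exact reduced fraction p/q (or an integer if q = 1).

1. C_x = 8  [AE ∥ CD ∩ ED ∥ AC]
2. C_y = 12  [AE ∥ CD ∩ ED ∥ AC]
   → C = (8, 12)
3. B_x = -14  [2·signedArea(BAD) = 184 ∩ BD · AE = -72]
4. B_y = -11  [2·signedArea(BAD) = 184 ∩ BD · AE = -72]
   → B = (-14, -11)

B = (-14, -11)
C = (8, 12)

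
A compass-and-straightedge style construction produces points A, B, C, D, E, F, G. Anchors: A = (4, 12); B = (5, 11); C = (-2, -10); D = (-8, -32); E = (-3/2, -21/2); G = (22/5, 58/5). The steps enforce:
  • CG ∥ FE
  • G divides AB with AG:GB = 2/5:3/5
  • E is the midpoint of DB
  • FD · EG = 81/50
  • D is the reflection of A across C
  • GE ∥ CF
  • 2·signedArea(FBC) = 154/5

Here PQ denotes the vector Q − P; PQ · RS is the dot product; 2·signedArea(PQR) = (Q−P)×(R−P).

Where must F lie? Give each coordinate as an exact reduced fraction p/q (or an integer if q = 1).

1. F_x = -79/10  [CG ∥ FE ∩ GE ∥ CF]
2. F_y = -321/10  [CG ∥ FE ∩ GE ∥ CF]
   → F = (-79/10, -321/10)

F = (-79/10, -321/10)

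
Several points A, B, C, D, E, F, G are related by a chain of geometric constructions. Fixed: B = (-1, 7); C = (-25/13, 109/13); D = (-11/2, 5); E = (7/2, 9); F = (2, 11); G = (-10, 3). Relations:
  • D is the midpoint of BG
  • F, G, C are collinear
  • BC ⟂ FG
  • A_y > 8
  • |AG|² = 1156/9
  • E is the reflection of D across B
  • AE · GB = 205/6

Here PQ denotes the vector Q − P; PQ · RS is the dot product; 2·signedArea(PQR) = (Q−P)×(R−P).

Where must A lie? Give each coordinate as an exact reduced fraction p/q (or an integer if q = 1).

A = (0, 25/3)

1. A_x = 0  [line -9·x + -4·y + 100/3 = 0 ∩ |AG|² = 1156/9]
2. A_y = 25/3  [line -9·x + -4·y + 100/3 = 0 ∩ |AG|² = 1156/9]
   → A = (0, 25/3)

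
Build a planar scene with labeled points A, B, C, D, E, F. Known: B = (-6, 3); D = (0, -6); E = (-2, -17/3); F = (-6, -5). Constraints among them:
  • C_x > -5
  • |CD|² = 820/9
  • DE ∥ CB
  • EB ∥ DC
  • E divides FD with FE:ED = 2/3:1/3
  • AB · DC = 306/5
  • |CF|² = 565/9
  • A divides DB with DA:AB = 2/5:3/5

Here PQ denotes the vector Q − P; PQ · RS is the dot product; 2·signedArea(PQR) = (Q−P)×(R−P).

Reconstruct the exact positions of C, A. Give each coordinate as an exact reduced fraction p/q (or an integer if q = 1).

A = (-12/5, -12/5)
C = (-4, 8/3)

1. C_x = -4  [DE ∥ CB ∩ EB ∥ DC]
2. C_y = 8/3  [DE ∥ CB ∩ EB ∥ DC]
   → C = (-4, 8/3)
3. A_x = -12/5  [A divides DB with DA:AB = 2/5:3/5]
4. A_y = -12/5  [A divides DB with DA:AB = 2/5:3/5]
   → A = (-12/5, -12/5)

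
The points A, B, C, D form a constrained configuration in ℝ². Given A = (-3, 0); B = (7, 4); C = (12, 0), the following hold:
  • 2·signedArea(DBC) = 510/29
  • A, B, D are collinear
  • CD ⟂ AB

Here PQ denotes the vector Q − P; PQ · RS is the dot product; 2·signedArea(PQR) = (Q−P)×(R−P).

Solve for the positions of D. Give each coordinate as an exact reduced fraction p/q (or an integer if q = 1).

1. D_x = 288/29  [A, B, D are collinear ∩ CD ⟂ AB]
2. D_y = 150/29  [A, B, D are collinear ∩ CD ⟂ AB]
   → D = (288/29, 150/29)

D = (288/29, 150/29)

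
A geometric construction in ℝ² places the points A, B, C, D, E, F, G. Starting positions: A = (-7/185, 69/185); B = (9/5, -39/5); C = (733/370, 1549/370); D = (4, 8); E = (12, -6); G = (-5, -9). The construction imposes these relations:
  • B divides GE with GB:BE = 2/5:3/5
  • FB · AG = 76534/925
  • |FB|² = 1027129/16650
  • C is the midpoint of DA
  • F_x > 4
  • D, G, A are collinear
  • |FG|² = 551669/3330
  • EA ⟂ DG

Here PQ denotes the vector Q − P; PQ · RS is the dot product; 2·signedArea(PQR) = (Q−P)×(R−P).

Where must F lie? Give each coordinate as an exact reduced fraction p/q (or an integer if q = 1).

1. F_x = 5159/1110  [line 918/185·x + 1734/185·y + -3434/185 = 0 ∩ |FG|² = 551669/3330]
2. F_y = -533/1110  [line 918/185·x + 1734/185·y + -3434/185 = 0 ∩ |FG|² = 551669/3330]
   → F = (5159/1110, -533/1110)

F = (5159/1110, -533/1110)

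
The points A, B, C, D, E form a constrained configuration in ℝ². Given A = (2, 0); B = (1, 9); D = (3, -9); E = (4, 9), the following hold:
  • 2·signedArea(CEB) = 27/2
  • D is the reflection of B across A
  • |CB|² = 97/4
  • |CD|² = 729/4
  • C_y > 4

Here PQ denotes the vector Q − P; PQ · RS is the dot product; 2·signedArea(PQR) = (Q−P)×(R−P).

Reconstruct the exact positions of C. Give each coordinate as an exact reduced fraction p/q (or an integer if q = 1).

1. C_y = 9/2  [2·signedArea(CEB) = 27/2]
2. C_x = 3  [|CD|² = 729/4]
   → C = (3, 9/2)

C = (3, 9/2)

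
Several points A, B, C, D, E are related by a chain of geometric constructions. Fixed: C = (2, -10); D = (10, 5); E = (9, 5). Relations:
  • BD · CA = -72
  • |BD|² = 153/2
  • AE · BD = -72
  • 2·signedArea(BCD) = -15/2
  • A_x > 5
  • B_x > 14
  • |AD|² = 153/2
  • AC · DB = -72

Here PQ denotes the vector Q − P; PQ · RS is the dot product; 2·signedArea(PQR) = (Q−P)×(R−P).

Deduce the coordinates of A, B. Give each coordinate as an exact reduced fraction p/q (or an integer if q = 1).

1. B_x = 29/2  [line -15·x + 8·y + 235/2 = 0 ∩ |BD|² = 153/2]
2. B_y = 25/2  [line -15·x + 8·y + 235/2 = 0 ∩ |BD|² = 153/2]
   → B = (29/2, 25/2)
3. A_x = 11/2  [line 9/2·x + 15/2·y + -6 = 0 ∩ |AD|² = 153/2]
4. A_y = -5/2  [line 9/2·x + 15/2·y + -6 = 0 ∩ |AD|² = 153/2]
   → A = (11/2, -5/2)

A = (11/2, -5/2)
B = (29/2, 25/2)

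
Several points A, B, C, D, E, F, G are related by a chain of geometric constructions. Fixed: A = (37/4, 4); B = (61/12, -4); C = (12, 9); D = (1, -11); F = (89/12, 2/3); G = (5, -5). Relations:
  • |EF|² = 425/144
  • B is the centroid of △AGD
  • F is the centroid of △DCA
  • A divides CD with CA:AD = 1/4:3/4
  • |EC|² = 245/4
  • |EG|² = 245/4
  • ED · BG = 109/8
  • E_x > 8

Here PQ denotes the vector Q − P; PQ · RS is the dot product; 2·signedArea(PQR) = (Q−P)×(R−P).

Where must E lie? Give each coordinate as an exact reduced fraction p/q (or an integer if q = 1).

E = (17/2, 2)

1. E_x = 17/2  [line 1/12·x + 1·y + -65/24 = 0 ∩ |EG|² = 245/4]
2. E_y = 2  [line 1/12·x + 1·y + -65/24 = 0 ∩ |EG|² = 245/4]
   → E = (17/2, 2)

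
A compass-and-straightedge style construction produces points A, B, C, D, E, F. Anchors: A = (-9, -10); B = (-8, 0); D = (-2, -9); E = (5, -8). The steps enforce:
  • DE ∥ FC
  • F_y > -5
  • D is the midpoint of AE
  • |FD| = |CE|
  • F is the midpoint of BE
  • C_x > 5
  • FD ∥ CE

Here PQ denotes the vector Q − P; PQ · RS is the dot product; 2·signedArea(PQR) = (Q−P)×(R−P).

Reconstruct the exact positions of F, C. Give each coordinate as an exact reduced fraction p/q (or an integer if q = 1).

1. F_x = -3/2  [F is the midpoint of BE]
2. F_y = -4  [F is the midpoint of BE]
   → F = (-3/2, -4)
3. C_x = 11/2  [FD ∥ CE ∩ DE ∥ FC]
4. C_y = -3  [FD ∥ CE ∩ DE ∥ FC]
   → C = (11/2, -3)

C = (11/2, -3)
F = (-3/2, -4)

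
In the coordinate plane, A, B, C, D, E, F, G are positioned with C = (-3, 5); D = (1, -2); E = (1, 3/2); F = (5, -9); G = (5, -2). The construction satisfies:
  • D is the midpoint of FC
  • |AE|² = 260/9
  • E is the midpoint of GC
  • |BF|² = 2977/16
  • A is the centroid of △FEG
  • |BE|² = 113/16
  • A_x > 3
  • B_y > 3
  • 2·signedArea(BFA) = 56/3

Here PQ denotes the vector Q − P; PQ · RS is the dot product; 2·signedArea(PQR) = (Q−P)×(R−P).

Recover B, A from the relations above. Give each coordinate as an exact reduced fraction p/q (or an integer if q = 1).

A = (11/3, -19/6)
B = (-1, 13/4)

1. A_x = 11/3  [A is the centroid of △FEG]
2. A_y = -19/6  [A is the centroid of △FEG]
   → A = (11/3, -19/6)
3. B_x = -1  [line -35/6·x + -4/3·y + -3/2 = 0 ∩ |BF|² = 2977/16]
4. B_y = 13/4  [line -35/6·x + -4/3·y + -3/2 = 0 ∩ |BF|² = 2977/16]
   → B = (-1, 13/4)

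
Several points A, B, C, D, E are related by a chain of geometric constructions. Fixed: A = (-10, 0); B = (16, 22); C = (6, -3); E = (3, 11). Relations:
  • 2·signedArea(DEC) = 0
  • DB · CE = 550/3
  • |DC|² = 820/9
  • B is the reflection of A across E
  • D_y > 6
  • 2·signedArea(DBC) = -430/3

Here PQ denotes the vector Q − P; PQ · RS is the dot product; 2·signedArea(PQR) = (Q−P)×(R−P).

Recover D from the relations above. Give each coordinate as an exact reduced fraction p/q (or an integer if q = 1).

1. D_x = 4  [2·signedArea(DEC) = 0 ∩ DB · CE = 550/3]
2. D_y = 19/3  [2·signedArea(DEC) = 0 ∩ DB · CE = 550/3]
   → D = (4, 19/3)

D = (4, 19/3)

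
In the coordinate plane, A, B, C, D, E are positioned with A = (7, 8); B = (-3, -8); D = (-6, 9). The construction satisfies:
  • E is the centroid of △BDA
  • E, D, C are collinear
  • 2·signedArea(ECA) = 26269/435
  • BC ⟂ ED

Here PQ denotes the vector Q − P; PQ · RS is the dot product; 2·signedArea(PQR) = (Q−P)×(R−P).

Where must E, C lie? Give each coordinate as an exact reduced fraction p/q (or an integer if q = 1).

C = (546/145, -288/145)
E = (-2/3, 3)

1. E_x = -2/3  [E is the centroid of △BDA]
2. E_y = 3  [E is the centroid of △BDA]
   → E = (-2/3, 3)
3. C_x = 546/145  [E, D, C are collinear ∩ BC ⟂ ED]
4. C_y = -288/145  [E, D, C are collinear ∩ BC ⟂ ED]
   → C = (546/145, -288/145)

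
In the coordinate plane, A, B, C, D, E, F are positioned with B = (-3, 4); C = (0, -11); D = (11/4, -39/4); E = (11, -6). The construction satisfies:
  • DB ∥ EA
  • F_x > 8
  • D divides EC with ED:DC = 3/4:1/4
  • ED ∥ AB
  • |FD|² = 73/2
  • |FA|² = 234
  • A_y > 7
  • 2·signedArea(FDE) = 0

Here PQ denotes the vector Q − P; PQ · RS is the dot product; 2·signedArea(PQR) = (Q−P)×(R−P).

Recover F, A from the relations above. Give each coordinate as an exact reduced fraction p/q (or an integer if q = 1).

1. F_x = 33/4  [line -15/4·x + 33/4·y + 363/4 = 0 ∩ |FD|² = 73/2]
2. F_y = -29/4  [line -15/4·x + 33/4·y + 363/4 = 0 ∩ |FD|² = 73/2]
   → F = (33/4, -29/4)
3. A_x = 21/4  [ED ∥ AB ∩ DB ∥ EA]
4. A_y = 31/4  [ED ∥ AB ∩ DB ∥ EA]
   → A = (21/4, 31/4)

A = (21/4, 31/4)
F = (33/4, -29/4)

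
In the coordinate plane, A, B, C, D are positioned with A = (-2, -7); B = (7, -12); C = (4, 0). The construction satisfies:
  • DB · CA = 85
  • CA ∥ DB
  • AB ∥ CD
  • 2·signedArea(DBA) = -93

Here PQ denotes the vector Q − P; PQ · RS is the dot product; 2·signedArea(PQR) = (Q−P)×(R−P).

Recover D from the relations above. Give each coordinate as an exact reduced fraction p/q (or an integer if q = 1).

1. D_x = 13  [CA ∥ DB ∩ AB ∥ CD]
2. D_y = -5  [CA ∥ DB ∩ AB ∥ CD]
   → D = (13, -5)

D = (13, -5)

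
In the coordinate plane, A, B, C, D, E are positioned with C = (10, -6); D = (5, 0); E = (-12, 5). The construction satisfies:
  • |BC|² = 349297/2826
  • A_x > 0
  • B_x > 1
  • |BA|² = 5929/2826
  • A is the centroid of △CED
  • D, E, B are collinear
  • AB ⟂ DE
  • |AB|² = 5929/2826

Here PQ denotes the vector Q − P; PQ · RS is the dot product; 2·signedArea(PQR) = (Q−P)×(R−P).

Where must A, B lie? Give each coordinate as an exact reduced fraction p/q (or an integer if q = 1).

1. A_x = 1  [A is the centroid of △CED]
2. A_y = -1/3  [A is the centroid of △CED]
   → A = (1, -1/3)
3. B_x = 1327/942  [D, E, B are collinear ∩ AB ⟂ DE]
4. B_y = 995/942  [D, E, B are collinear ∩ AB ⟂ DE]
   → B = (1327/942, 995/942)

A = (1, -1/3)
B = (1327/942, 995/942)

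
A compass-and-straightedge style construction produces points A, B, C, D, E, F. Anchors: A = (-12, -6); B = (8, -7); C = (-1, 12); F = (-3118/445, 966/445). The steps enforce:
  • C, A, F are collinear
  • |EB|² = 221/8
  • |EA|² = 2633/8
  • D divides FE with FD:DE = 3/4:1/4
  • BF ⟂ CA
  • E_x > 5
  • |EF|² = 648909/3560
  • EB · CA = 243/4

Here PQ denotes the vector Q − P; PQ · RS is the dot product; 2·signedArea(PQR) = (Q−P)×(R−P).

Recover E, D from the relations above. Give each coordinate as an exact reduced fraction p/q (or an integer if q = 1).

1. E_x = 23/4  [line 11·x + 18·y + -91/4 = 0 ∩ |EF|² = 648909/3560]
2. E_y = -9/4  [line 11·x + 18·y + -91/4 = 0 ∩ |EF|² = 648909/3560]
   → E = (23/4, -9/4)
3. D_x = 18233/7120  [D divides FE with FD:DE = 3/4:1/4]
4. D_y = -8151/7120  [D divides FE with FD:DE = 3/4:1/4]
   → D = (18233/7120, -8151/7120)

D = (18233/7120, -8151/7120)
E = (23/4, -9/4)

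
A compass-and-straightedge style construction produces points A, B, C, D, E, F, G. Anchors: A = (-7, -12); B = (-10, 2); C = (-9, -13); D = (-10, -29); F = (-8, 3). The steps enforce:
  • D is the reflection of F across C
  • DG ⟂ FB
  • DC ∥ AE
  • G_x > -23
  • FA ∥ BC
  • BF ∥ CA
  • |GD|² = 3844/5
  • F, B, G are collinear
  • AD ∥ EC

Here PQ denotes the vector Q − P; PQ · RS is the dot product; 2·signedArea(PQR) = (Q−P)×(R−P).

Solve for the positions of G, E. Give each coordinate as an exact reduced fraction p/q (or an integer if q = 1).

E = (-6, 4)
G = (-112/5, -21/5)

1. G_x = -112/5  [F, B, G are collinear ∩ DG ⟂ FB]
2. G_y = -21/5  [F, B, G are collinear ∩ DG ⟂ FB]
   → G = (-112/5, -21/5)
3. E_x = -6  [AD ∥ EC ∩ DC ∥ AE]
4. E_y = 4  [AD ∥ EC ∩ DC ∥ AE]
   → E = (-6, 4)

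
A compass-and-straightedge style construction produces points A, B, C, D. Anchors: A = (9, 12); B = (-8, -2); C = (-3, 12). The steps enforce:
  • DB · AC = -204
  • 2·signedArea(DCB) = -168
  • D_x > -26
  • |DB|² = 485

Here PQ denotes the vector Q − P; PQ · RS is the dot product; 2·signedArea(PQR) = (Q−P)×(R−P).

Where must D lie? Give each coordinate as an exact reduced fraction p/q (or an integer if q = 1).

1. D_x = -25  [2·signedArea(DCB) = -168 ∩ DB · AC = -204]
2. D_y = -16  [2·signedArea(DCB) = -168 ∩ DB · AC = -204]
   → D = (-25, -16)

D = (-25, -16)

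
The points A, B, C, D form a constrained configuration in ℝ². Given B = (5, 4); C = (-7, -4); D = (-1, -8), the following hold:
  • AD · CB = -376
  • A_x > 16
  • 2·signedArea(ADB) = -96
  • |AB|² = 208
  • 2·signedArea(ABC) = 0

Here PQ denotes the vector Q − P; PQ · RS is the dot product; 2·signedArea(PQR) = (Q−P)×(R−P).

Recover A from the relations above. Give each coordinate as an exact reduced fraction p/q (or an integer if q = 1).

1. A_x = 17  [2·signedArea(ABC) = 0 ∩ AD · CB = -376]
2. A_y = 12  [2·signedArea(ABC) = 0 ∩ AD · CB = -376]
   → A = (17, 12)

A = (17, 12)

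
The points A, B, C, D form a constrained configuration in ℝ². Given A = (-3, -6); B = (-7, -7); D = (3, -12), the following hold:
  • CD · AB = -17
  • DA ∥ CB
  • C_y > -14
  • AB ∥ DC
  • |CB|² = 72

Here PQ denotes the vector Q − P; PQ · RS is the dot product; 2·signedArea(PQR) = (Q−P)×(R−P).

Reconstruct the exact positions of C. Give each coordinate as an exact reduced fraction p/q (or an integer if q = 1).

C = (-1, -13)

1. C_x = -1  [DA ∥ CB ∩ AB ∥ DC]
2. C_y = -13  [DA ∥ CB ∩ AB ∥ DC]
   → C = (-1, -13)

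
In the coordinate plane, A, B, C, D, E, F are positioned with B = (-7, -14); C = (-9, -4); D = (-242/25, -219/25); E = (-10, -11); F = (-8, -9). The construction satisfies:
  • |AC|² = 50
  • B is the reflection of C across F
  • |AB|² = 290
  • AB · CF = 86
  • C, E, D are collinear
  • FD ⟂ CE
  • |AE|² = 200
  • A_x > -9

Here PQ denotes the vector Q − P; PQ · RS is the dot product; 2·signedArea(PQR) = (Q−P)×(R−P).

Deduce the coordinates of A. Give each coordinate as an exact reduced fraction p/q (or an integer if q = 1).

A = (-8, 3)

1. A_x = -8  [line -1·x + 5·y + -23 = 0 ∩ |AC|² = 50]
2. A_y = 3  [line -1·x + 5·y + -23 = 0 ∩ |AC|² = 50]
   → A = (-8, 3)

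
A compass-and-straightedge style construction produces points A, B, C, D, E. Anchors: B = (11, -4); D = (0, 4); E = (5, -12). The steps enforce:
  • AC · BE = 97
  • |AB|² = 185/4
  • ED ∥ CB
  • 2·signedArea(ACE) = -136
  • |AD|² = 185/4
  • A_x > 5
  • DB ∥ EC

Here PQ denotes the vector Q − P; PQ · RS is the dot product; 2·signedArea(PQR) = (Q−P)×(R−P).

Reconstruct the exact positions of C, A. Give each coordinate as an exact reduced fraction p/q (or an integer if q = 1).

A = (11/2, 0)
C = (16, -20)

1. C_x = 16  [ED ∥ CB ∩ DB ∥ EC]
2. C_y = -20  [ED ∥ CB ∩ DB ∥ EC]
   → C = (16, -20)
3. A_x = 11/2  [2·signedArea(ACE) = -136 ∩ AC · BE = 97]
4. A_y = 0  [2·signedArea(ACE) = -136 ∩ AC · BE = 97]
   → A = (11/2, 0)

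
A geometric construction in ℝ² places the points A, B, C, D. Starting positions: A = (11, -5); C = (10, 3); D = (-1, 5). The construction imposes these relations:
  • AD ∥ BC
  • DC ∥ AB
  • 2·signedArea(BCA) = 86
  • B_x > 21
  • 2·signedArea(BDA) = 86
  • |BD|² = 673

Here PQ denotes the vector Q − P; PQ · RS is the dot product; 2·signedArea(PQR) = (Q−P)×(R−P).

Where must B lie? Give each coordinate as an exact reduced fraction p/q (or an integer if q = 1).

B = (22, -7)

1. B_x = 22  [AD ∥ BC ∩ DC ∥ AB]
2. B_y = -7  [AD ∥ BC ∩ DC ∥ AB]
   → B = (22, -7)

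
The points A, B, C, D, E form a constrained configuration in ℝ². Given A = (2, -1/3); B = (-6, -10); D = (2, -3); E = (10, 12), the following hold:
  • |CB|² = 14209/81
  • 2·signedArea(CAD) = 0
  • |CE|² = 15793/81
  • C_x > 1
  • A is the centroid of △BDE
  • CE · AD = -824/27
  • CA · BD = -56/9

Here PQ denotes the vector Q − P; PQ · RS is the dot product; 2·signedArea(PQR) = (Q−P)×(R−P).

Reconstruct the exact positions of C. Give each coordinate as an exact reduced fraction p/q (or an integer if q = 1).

C = (2, 5/9)

1. C_x = 2  [2·signedArea(CAD) = 0 ∩ CA · BD = -56/9]
2. C_y = 5/9  [2·signedArea(CAD) = 0 ∩ CA · BD = -56/9]
   → C = (2, 5/9)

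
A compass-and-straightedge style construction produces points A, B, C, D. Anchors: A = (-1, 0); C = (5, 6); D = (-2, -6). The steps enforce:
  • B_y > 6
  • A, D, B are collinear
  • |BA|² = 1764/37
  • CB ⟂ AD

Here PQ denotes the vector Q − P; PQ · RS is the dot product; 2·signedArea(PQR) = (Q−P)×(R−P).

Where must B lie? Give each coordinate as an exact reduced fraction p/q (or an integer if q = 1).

1. B_x = 5/37  [A, D, B are collinear ∩ CB ⟂ AD]
2. B_y = 252/37  [A, D, B are collinear ∩ CB ⟂ AD]
   → B = (5/37, 252/37)

B = (5/37, 252/37)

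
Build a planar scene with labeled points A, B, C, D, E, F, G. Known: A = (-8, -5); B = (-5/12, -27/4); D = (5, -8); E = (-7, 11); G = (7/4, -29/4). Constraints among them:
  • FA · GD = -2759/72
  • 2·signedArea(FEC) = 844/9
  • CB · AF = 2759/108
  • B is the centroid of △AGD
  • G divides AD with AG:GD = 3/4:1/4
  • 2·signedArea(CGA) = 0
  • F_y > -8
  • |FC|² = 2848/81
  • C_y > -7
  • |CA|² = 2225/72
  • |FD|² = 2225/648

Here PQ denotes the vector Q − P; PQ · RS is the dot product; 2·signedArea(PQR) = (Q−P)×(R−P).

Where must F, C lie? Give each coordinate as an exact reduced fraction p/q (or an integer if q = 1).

1. F_x = 115/36  [line -13/4·x + 3/4·y + 1157/72 = 0 ∩ |FD|² = 2225/648]
2. F_y = -91/12  [line -13/4·x + 3/4·y + 1157/72 = 0 ∩ |FD|² = 2225/648]
   → F = (115/36, -91/12)
3. C_x = -31/12  [2·signedArea(FEC) = 844/9 ∩ 2·signedArea(CGA) = 0]
4. C_y = -25/4  [2·signedArea(FEC) = 844/9 ∩ 2·signedArea(CGA) = 0]
   → C = (-31/12, -25/4)

C = (-31/12, -25/4)
F = (115/36, -91/12)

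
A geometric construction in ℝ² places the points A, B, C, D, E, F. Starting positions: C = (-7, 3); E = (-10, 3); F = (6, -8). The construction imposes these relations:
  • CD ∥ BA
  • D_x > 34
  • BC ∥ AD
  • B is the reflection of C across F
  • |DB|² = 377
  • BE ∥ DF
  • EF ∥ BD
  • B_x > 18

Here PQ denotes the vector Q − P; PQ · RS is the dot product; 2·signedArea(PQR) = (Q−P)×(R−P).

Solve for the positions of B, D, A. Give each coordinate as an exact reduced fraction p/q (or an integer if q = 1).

A = (61, -52)
B = (19, -19)
D = (35, -30)

1. B_x = 19  [B is the reflection of C across F]
2. B_y = -19  [B is the reflection of C across F]
   → B = (19, -19)
3. D_x = 35  [BE ∥ DF ∩ EF ∥ BD]
4. D_y = -30  [BE ∥ DF ∩ EF ∥ BD]
   → D = (35, -30)
5. A_x = 61  [BC ∥ AD ∩ CD ∥ BA]
6. A_y = -52  [BC ∥ AD ∩ CD ∥ BA]
   → A = (61, -52)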